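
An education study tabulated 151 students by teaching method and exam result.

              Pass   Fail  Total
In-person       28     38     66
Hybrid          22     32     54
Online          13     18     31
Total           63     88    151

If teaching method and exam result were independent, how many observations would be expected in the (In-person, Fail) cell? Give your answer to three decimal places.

Row total (In-person) = 66; column total (Fail) = 88; grand total N = 151.
Expected count = (row total × column total) / N = 66 × 88 / 151 = 38.464.

38.464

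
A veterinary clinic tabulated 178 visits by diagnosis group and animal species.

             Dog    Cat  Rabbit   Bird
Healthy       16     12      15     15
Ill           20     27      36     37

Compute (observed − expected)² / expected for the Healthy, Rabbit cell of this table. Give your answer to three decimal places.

0.158

Row total (Healthy) = 58; column total (Rabbit) = 51; N = 178.
Expected count E = 58 × 51 / 178 = 16.6180.
Contribution = (O − E)²/E = (15 − 16.6180)² / 16.6180 = 0.158.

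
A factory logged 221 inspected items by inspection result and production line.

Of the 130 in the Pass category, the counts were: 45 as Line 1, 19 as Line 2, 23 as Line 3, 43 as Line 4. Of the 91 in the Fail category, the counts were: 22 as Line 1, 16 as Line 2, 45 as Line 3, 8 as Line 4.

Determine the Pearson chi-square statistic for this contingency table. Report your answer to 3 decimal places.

Row totals: 130, 91. Column totals: 67, 35, 68, 51. Grand total N = 221.
Expected counts (row total × column total / N):
  Pass, Line 1: 130×67/221 = 39.4118
  Pass, Line 2: 130×35/221 = 20.5882
  Pass, Line 3: 130×68/221 = 40.0000
  Pass, Line 4: 130×51/221 = 30.0000
  Fail, Line 1: 91×67/221 = 27.5882
  Fail, Line 2: 91×35/221 = 14.4118
  Fail, Line 3: 91×68/221 = 28.0000
  Fail, Line 4: 91×51/221 = 21.0000
Contributions (O − E)²/E:
  (45 − 39.4118)²/39.4118 = 0.7924
  (19 − 20.5882)²/20.5882 = 0.1225
  (23 − 40.0000)²/40.0000 = 7.2250
  (43 − 30.0000)²/30.0000 = 5.6333
  (22 − 27.5882)²/27.5882 = 1.1319
  (16 − 14.4118)²/14.4118 = 0.1750
  (45 − 28.0000)²/28.0000 = 10.3214
  (8 − 21.0000)²/21.0000 = 8.0476
χ² = 0.7924 + 0.1225 + 7.2250 + 5.6333 + 1.1319 + 0.1750 + 10.3214 + 8.0476 = 33.449

33.449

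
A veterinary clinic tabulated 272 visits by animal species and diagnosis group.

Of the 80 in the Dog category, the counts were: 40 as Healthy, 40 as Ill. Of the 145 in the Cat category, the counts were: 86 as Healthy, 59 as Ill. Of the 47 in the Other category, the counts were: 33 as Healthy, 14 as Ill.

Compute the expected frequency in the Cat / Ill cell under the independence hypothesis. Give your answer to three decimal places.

Row total (Cat) = 145; column total (Ill) = 113; grand total N = 272.
Expected count = (row total × column total) / N = 145 × 113 / 272 = 60.239.

60.239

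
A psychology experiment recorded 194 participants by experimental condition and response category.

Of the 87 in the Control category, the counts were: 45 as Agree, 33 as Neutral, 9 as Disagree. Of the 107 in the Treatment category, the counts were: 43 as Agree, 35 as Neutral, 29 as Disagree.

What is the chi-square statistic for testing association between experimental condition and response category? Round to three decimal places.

Row totals: 87, 107. Column totals: 88, 68, 38. Grand total N = 194.
Expected counts (row total × column total / N):
  Control, Agree: 87×88/194 = 39.4639
  Control, Neutral: 87×68/194 = 30.4948
  Control, Disagree: 87×38/194 = 17.0412
  Treatment, Agree: 107×88/194 = 48.5361
  Treatment, Neutral: 107×68/194 = 37.5052
  Treatment, Disagree: 107×38/194 = 20.9588
Contributions (O − E)²/E:
  (45 − 39.4639)²/39.4639 = 0.7766
  (33 − 30.4948)²/30.4948 = 0.2058
  (9 − 17.0412)²/17.0412 = 3.7944
  (43 − 48.5361)²/48.5361 = 0.6315
  (35 − 37.5052)²/37.5052 = 0.1673
  (29 − 20.9588)²/20.9588 = 3.0851
χ² = 0.7766 + 0.2058 + 3.7944 + 0.6315 + 0.1673 + 3.0851 = 8.661

8.661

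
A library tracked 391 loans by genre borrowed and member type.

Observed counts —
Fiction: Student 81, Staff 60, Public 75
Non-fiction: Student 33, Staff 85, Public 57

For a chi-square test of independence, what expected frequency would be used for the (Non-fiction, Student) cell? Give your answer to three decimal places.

Row total (Non-fiction) = 175; column total (Student) = 114; grand total N = 391.
Expected count = (row total × column total) / N = 175 × 114 / 391 = 51.023.

51.023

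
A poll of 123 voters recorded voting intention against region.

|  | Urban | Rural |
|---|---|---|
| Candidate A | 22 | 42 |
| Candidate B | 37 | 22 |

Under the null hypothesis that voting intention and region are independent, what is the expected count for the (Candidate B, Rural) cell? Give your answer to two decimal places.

30.70

Row total (Candidate B) = 59; column total (Rural) = 64; grand total N = 123.
Expected count = (row total × column total) / N = 59 × 64 / 123 = 30.70.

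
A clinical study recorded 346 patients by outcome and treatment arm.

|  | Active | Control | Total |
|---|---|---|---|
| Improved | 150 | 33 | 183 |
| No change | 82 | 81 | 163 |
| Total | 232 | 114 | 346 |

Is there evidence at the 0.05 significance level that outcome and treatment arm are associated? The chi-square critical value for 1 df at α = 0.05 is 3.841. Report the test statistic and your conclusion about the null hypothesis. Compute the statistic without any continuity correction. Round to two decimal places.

Grand total N = 346.
Expected counts (row total × column total / N):
  Improved, Active: 183×232/346 = 122.705
  Improved, Control: 183×114/346 = 60.295
  No change, Active: 163×232/346 = 109.295
  No change, Control: 163×114/346 = 53.705
Contributions (O − E)²/E:
  (150 − 122.705)²/122.705 = 6.0716
  (33 − 60.295)²/60.295 = 12.3562
  (82 − 109.295)²/109.295 = 6.8166
  (81 − 53.705)²/53.705 = 13.8724
χ² = 6.0716 + 12.3562 + 6.8166 + 13.8724 = 39.12
df = (2−1)(2−1) = 1. Since 39.12 > 3.841, reject the null hypothesis of independence at α = 0.05.

39.12; reject H₀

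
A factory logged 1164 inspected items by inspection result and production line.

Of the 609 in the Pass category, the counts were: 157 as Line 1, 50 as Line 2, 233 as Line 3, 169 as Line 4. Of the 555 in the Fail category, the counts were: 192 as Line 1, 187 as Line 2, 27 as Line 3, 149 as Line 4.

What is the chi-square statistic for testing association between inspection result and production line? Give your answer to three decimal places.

245.200

Row totals: 609, 555. Column totals: 349, 237, 260, 318. Grand total N = 1164.
Expected counts (row total × column total / N):
  Pass, Line 1: 609×349/1164 = 182.5954
  Pass, Line 2: 609×237/1164 = 123.9974
  Pass, Line 3: 609×260/1164 = 136.0309
  Pass, Line 4: 609×318/1164 = 166.3763
  Fail, Line 1: 555×349/1164 = 166.4046
  Fail, Line 2: 555×237/1164 = 113.0026
  Fail, Line 3: 555×260/1164 = 123.9691
  Fail, Line 4: 555×318/1164 = 151.6237
Contributions (O − E)²/E:
  (157 − 182.5954)²/182.5954 = 3.5878
  (50 − 123.9974)²/123.9974 = 44.1591
  (233 − 136.0309)²/136.0309 = 69.1240
  (169 − 166.3763)²/166.3763 = 0.0414
  (192 − 166.4046)²/166.4046 = 3.9369
  (187 − 113.0026)²/113.0026 = 48.4557
  (27 − 123.9691)²/123.9691 = 75.8496
  (149 − 151.6237)²/151.6237 = 0.0454
χ² = 3.5878 + 44.1591 + 69.1240 + 0.0414 + 3.9369 + 48.4557 + 75.8496 + 0.0454 = 245.200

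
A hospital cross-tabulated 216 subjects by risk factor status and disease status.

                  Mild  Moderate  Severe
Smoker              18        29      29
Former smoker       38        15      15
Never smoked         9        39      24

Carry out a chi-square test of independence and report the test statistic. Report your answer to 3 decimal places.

35.929

Row totals: 76, 68, 72. Column totals: 65, 83, 68. Grand total N = 216.
Expected counts (row total × column total / N):
  Smoker, Mild: 76×65/216 = 22.8704
  Smoker, Moderate: 76×83/216 = 29.2037
  Smoker, Severe: 76×68/216 = 23.9259
  Former smoker, Mild: 68×65/216 = 20.4630
  Former smoker, Moderate: 68×83/216 = 26.1296
  Former smoker, Severe: 68×68/216 = 21.4074
  Never smoked, Mild: 72×65/216 = 21.6667
  Never smoked, Moderate: 72×83/216 = 27.6667
  Never smoked, Severe: 72×68/216 = 22.6667
Contributions (O − E)²/E:
  (18 − 22.8704)²/22.8704 = 1.0372
  (29 − 29.2037)²/29.2037 = 0.0014
  (29 − 23.9259)²/23.9259 = 1.0761
  (38 − 20.4630)²/20.4630 = 15.0294
  (15 − 26.1296)²/26.1296 = 4.7405
  (15 − 21.4074)²/21.4074 = 1.9178
  (9 − 21.6667)²/21.6667 = 7.4052
  (39 − 27.6667)²/27.6667 = 4.6425
  (24 − 22.6667)²/22.6667 = 0.0784
χ² = 1.0372 + 0.0014 + 1.0761 + 15.0294 + 4.7405 + 1.9178 + 7.4052 + 4.6425 + 0.0784 = 35.929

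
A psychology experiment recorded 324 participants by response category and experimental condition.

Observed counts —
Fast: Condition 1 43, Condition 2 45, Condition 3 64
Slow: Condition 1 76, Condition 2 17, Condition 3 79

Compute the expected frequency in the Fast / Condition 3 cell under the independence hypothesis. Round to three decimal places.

67.086

Row total (Fast) = 152; column total (Condition 3) = 143; grand total N = 324.
Expected count = (row total × column total) / N = 152 × 143 / 324 = 67.086.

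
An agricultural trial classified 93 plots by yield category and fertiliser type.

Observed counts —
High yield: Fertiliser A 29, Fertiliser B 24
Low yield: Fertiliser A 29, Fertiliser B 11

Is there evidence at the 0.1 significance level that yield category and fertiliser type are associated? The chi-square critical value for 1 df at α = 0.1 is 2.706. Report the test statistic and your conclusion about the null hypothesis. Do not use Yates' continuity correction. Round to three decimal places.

3.071; reject H₀

Row totals: 53, 40. Column totals: 58, 35. Grand total N = 93.
Expected counts (row total × column total / N):
  High yield, Fertiliser A: 53×58/93 = 33.0538
  High yield, Fertiliser B: 53×35/93 = 19.9462
  Low yield, Fertiliser A: 40×58/93 = 24.9462
  Low yield, Fertiliser B: 40×35/93 = 15.0538
Contributions (O − E)²/E:
  (29 − 33.0538)²/33.0538 = 0.4972
  (24 − 19.9462)²/19.9462 = 0.8239
  (29 − 24.9462)²/24.9462 = 0.6587
  (11 − 15.0538)²/15.0538 = 1.0916
χ² = 0.4972 + 0.8239 + 0.6587 + 1.0916 = 3.071
df = (2−1)(2−1) = 1. Since 3.071 > 2.706, reject the null hypothesis of independence at α = 0.1.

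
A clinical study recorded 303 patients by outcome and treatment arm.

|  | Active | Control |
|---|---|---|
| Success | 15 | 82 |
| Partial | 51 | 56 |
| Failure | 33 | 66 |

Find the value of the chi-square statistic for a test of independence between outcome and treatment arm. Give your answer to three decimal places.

Row totals: 97, 107, 99. Column totals: 99, 204. Grand total N = 303.
Expected counts (row total × column total / N):
  Success, Active: 97×99/303 = 31.6931
  Success, Control: 97×204/303 = 65.3069
  Partial, Active: 107×99/303 = 34.9604
  Partial, Control: 107×204/303 = 72.0396
  Failure, Active: 99×99/303 = 32.3465
  Failure, Control: 99×204/303 = 66.6535
Contributions (O − E)²/E:
  (15 − 31.6931)²/31.6931 = 8.7924
  (82 − 65.3069)²/65.3069 = 4.2669
  (51 − 34.9604)²/34.9604 = 7.3589
  (56 − 72.0396)²/72.0396 = 3.5712
  (33 − 32.3465)²/32.3465 = 0.0132
  (66 − 66.6535)²/66.6535 = 0.0064
χ² = 8.7924 + 4.2669 + 7.3589 + 3.5712 + 0.0132 + 0.0064 = 24.009

24.009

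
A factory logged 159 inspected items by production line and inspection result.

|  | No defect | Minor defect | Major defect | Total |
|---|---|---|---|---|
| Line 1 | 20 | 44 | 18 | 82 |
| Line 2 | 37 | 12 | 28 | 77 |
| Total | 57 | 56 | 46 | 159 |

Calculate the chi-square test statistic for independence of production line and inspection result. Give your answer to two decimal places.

25.40

Grand total N = 159.
Expected counts (row total × column total / N):
  Line 1, No defect: 82×57/159 = 29.3962
  Line 1, Minor defect: 82×56/159 = 28.8805
  Line 1, Major defect: 82×46/159 = 23.7233
  Line 2, No defect: 77×57/159 = 27.6038
  Line 2, Minor defect: 77×56/159 = 27.1195
  Line 2, Major defect: 77×46/159 = 22.2767
Contributions (O − E)²/E:
  (20 − 29.3962)²/29.3962 = 3.0034
  (44 − 28.8805)²/28.8805 = 7.9154
  (18 − 23.7233)²/23.7233 = 1.3808
  (37 − 27.6038)²/27.6038 = 3.1984
  (12 − 27.1195)²/27.1195 = 8.4293
  (28 − 22.2767)²/22.2767 = 1.4704
χ² = 3.0034 + 7.9154 + 1.3808 + 3.1984 + 8.4293 + 1.4704 = 25.40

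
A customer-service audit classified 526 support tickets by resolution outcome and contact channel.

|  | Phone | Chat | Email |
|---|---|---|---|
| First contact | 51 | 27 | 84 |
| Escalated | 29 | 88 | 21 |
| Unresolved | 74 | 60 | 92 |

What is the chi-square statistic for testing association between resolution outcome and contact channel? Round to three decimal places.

87.312

Row totals: 162, 138, 226. Column totals: 154, 175, 197. Grand total N = 526.
Expected counts (row total × column total / N):
  First contact, Phone: 162×154/526 = 47.4297
  First contact, Chat: 162×175/526 = 53.8973
  First contact, Email: 162×197/526 = 60.6730
  Escalated, Phone: 138×154/526 = 40.4030
  Escalated, Chat: 138×175/526 = 45.9125
  Escalated, Email: 138×197/526 = 51.6844
  Unresolved, Phone: 226×154/526 = 66.1673
  Unresolved, Chat: 226×175/526 = 75.1901
  Unresolved, Email: 226×197/526 = 84.6426
Contributions (O − E)²/E:
  (51 − 47.4297)²/47.4297 = 0.2688
  (27 − 53.8973)²/53.8973 = 13.4230
  (84 − 60.6730)²/60.6730 = 8.9686
  (29 − 40.4030)²/40.4030 = 3.2183
  (88 − 45.9125)²/45.9125 = 38.5812
  (21 − 51.6844)²/51.6844 = 18.2170
  (74 − 66.1673)²/66.1673 = 0.9272
  (60 − 75.1901)²/75.1901 = 3.0687
  (92 − 84.6426)²/84.6426 = 0.6395
χ² = 0.2688 + 13.4230 + 8.9686 + 3.2183 + 38.5812 + 18.2170 + 0.9272 + 3.0687 + 0.6395 = 87.312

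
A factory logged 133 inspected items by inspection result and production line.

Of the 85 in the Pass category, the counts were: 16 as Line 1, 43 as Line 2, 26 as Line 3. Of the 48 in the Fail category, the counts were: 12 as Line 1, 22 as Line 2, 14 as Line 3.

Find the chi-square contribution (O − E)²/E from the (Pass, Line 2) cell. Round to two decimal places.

0.05

Row total (Pass) = 85; column total (Line 2) = 65; N = 133.
Expected count E = 85 × 65 / 133 = 41.541.
Contribution = (O − E)²/E = (43 − 41.541)² / 41.541 = 0.05.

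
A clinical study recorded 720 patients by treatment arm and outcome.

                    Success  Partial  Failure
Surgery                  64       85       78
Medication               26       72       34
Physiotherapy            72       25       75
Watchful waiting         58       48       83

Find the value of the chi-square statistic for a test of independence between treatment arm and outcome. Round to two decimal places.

Row totals: 227, 132, 172, 189. Column totals: 220, 230, 270. Grand total N = 720.
Expected counts (row total × column total / N):
  Surgery, Success: 227×220/720 = 69.361
  Surgery, Partial: 227×230/720 = 72.514
  Surgery, Failure: 227×270/720 = 85.125
  Medication, Success: 132×220/720 = 40.333
  Medication, Partial: 132×230/720 = 42.167
  Medication, Failure: 132×270/720 = 49.500
  Physiotherapy, Success: 172×220/720 = 52.556
  Physiotherapy, Partial: 172×230/720 = 54.944
  Physiotherapy, Failure: 172×270/720 = 64.500
  Watchful waiting, Success: 189×220/720 = 57.750
  Watchful waiting, Partial: 189×230/720 = 60.375
  Watchful waiting, Failure: 189×270/720 = 70.875
Contributions (O − E)²/E:
  (64 − 69.361)²/69.361 = 0.4144
  (85 − 72.514)²/72.514 = 2.1499
  (78 − 85.125)²/85.125 = 0.5964
  (26 − 40.333)²/40.333 = 5.0935
  (72 − 42.167)²/42.167 = 21.1067
  (34 − 49.500)²/49.500 = 4.8535
  (72 − 52.556)²/52.556 = 7.1936
  (25 − 54.944)²/54.944 = 16.3192
  (75 − 64.500)²/64.500 = 1.7093
  (58 − 57.750)²/57.750 = 0.0011
  (48 − 60.375)²/60.375 = 2.5365
  (83 − 70.875)²/70.875 = 2.0743
χ² = 0.4144 + 2.1499 + 0.5964 + 5.0935 + 21.1067 + 4.8535 + 7.1936 + 16.3192 + 1.7093 + 0.0011 + 2.5365 + 2.0743 = 64.05

64.05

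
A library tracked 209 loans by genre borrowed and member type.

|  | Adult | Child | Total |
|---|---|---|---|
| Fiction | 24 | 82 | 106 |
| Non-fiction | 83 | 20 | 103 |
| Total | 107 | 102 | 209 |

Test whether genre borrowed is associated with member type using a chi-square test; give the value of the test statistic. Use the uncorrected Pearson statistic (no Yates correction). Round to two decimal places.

Grand total N = 209.
Expected counts (row total × column total / N):
  Fiction, Adult: 106×107/209 = 54.268
  Fiction, Child: 106×102/209 = 51.732
  Non-fiction, Adult: 103×107/209 = 52.732
  Non-fiction, Child: 103×102/209 = 50.268
Contributions (O − E)²/E:
  (24 − 54.268)²/54.268 = 16.8820
  (82 − 51.732)²/51.732 = 17.7096
  (83 − 52.732)²/52.732 = 17.3737
  (20 − 50.268)²/50.268 = 18.2253
χ² = 16.8820 + 17.7096 + 17.3737 + 18.2253 = 70.19

70.19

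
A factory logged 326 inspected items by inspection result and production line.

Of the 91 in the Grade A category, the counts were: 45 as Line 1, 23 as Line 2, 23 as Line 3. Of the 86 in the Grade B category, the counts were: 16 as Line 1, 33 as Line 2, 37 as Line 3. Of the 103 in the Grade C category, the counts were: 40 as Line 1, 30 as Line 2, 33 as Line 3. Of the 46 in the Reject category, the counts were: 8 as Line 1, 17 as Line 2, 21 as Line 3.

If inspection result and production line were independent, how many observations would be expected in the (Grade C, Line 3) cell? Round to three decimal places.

36.018

Row total (Grade C) = 103; column total (Line 3) = 114; grand total N = 326.
Expected count = (row total × column total) / N = 103 × 114 / 326 = 36.018.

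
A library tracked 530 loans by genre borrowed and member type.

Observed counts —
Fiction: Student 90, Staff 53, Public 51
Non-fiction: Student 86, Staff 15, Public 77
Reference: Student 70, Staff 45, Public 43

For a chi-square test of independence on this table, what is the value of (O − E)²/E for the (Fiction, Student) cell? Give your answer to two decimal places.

0.00

Row total (Fiction) = 194; column total (Student) = 246; N = 530.
Expected count E = 194 × 246 / 530 = 90.045.
Contribution = (O − E)²/E = (90 − 90.045)² / 90.045 = 0.00.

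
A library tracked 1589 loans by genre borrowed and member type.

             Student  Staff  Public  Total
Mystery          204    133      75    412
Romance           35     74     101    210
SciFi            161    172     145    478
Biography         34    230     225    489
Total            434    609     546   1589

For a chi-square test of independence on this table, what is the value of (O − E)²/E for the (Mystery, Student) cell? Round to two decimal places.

74.35

Row total (Mystery) = 412; column total (Student) = 434; N = 1589.
Expected count E = 412 × 434 / 1589 = 112.529.
Contribution = (O − E)²/E = (204 − 112.529)² / 112.529 = 74.35.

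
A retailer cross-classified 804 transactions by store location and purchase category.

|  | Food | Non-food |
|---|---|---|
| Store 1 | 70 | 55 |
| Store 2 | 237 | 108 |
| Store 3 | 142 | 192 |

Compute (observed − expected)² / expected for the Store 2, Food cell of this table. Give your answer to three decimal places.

Row total (Store 2) = 345; column total (Food) = 449; N = 804.
Expected count E = 345 × 449 / 804 = 192.6679.
Contribution = (O − E)²/E = (237 − 192.6679)² / 192.6679 = 10.201.

10.201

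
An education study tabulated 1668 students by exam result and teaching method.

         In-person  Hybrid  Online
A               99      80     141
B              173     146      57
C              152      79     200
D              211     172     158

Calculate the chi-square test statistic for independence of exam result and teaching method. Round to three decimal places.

117.715

Row totals: 320, 376, 431, 541. Column totals: 635, 477, 556. Grand total N = 1668.
Expected counts (row total × column total / N):
  A, In-person: 320×635/1668 = 121.8225
  A, Hybrid: 320×477/1668 = 91.5108
  A, Online: 320×556/1668 = 106.6667
  B, In-person: 376×635/1668 = 143.1415
  B, Hybrid: 376×477/1668 = 107.5252
  B, Online: 376×556/1668 = 125.3333
  C, In-person: 431×635/1668 = 164.0797
  C, Hybrid: 431×477/1668 = 123.2536
  C, Online: 431×556/1668 = 143.6667
  D, In-person: 541×635/1668 = 205.9562
  D, Hybrid: 541×477/1668 = 154.7104
  D, Online: 541×556/1668 = 180.3333
Contributions (O − E)²/E:
  (99 − 121.8225)²/121.8225 = 4.2756
  (80 − 91.5108)²/91.5108 = 1.4479
  (141 − 106.6667)²/106.6667 = 11.0510
  (173 − 143.1415)²/143.1415 = 6.2283
  (146 − 107.5252)²/107.5252 = 13.7671
  (57 − 125.3333)²/125.3333 = 37.2562
  (152 − 164.0797)²/164.0797 = 0.8893
  (79 − 123.2536)²/123.2536 = 15.8890
  (200 − 143.6667)²/143.6667 = 22.0889
  (211 − 205.9562)²/205.9562 = 0.1235
  (172 − 154.7104)²/154.7104 = 1.9322
  (158 − 180.3333)²/180.3333 = 2.7659
χ² = 4.2756 + 1.4479 + 11.0510 + 6.2283 + 13.7671 + 37.2562 + 0.8893 + 15.8890 + 22.0889 + 0.1235 + 1.9322 + 2.7659 = 117.715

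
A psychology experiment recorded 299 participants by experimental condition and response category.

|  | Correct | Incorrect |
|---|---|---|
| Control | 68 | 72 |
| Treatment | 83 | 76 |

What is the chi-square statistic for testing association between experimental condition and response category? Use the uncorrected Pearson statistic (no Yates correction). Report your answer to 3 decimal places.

0.392

Row totals: 140, 159. Column totals: 151, 148. Grand total N = 299.
Expected counts (row total × column total / N):
  Control, Correct: 140×151/299 = 70.7023
  Control, Incorrect: 140×148/299 = 69.2977
  Treatment, Correct: 159×151/299 = 80.2977
  Treatment, Incorrect: 159×148/299 = 78.7023
Contributions (O − E)²/E:
  (68 − 70.7023)²/70.7023 = 0.1033
  (72 − 69.2977)²/69.2977 = 0.1054
  (83 − 80.2977)²/80.2977 = 0.0909
  (76 − 78.7023)²/78.7023 = 0.0928
χ² = 0.1033 + 0.1054 + 0.0909 + 0.0928 = 0.392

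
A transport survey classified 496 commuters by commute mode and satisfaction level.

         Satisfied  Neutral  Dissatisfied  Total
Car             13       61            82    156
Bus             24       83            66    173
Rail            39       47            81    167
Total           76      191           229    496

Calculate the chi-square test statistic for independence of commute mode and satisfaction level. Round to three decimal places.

Grand total N = 496.
Expected counts (row total × column total / N):
  Car, Satisfied: 156×76/496 = 23.9032
  Car, Neutral: 156×191/496 = 60.0726
  Car, Dissatisfied: 156×229/496 = 72.0242
  Bus, Satisfied: 173×76/496 = 26.5081
  Bus, Neutral: 173×191/496 = 66.6190
  Bus, Dissatisfied: 173×229/496 = 79.8730
  Rail, Satisfied: 167×76/496 = 25.5887
  Rail, Neutral: 167×191/496 = 64.3085
  Rail, Dissatisfied: 167×229/496 = 77.1028
Contributions (O − E)²/E:
  (13 − 23.9032)²/23.9032 = 4.9734
  (61 − 60.0726)²/60.0726 = 0.0143
  (82 − 72.0242)²/72.0242 = 1.3817
  (24 − 26.5081)²/26.5081 = 0.2373
  (83 − 66.6190)²/66.6190 = 4.0279
  (66 − 79.8730)²/79.8730 = 2.4096
  (39 − 25.5887)²/25.5887 = 7.0290
  (47 − 64.3085)²/64.3085 = 4.6585
  (81 − 77.1028)²/77.1028 = 0.1970
χ² = 4.9734 + 0.0143 + 1.3817 + 0.2373 + 4.0279 + 2.4096 + 7.0290 + 4.6585 + 0.1970 = 24.929

24.929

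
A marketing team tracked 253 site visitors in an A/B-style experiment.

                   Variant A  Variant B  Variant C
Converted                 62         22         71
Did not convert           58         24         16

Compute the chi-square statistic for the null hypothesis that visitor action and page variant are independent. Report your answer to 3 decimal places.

23.333

Row totals: 155, 98. Column totals: 120, 46, 87. Grand total N = 253.
Expected counts (row total × column total / N):
  Converted, Variant A: 155×120/253 = 73.5178
  Converted, Variant B: 155×46/253 = 28.1818
  Converted, Variant C: 155×87/253 = 53.3004
  Did not convert, Variant A: 98×120/253 = 46.4822
  Did not convert, Variant B: 98×46/253 = 17.8182
  Did not convert, Variant C: 98×87/253 = 33.6996
Contributions (O − E)²/E:
  (62 − 73.5178)²/73.5178 = 1.8045
  (22 − 28.1818)²/28.1818 = 1.3560
  (71 − 53.3004)²/53.3004 = 5.8776
  (58 − 46.4822)²/46.4822 = 2.8540
  (24 − 17.8182)²/17.8182 = 2.1447
  (16 − 33.6996)²/33.6996 = 9.2961
χ² = 1.8045 + 1.3560 + 5.8776 + 2.8540 + 2.1447 + 9.2961 = 23.333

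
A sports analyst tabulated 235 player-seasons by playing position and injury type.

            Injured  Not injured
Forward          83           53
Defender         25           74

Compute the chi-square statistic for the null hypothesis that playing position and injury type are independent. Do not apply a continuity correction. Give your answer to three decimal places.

Row totals: 136, 99. Column totals: 108, 127. Grand total N = 235.
Expected counts (row total × column total / N):
  Forward, Injured: 136×108/235 = 62.5021
  Forward, Not injured: 136×127/235 = 73.4979
  Defender, Injured: 99×108/235 = 45.4979
  Defender, Not injured: 99×127/235 = 53.5021
Contributions (O − E)²/E:
  (83 − 62.5021)²/62.5021 = 6.7224
  (53 − 73.4979)²/73.4979 = 5.7167
  (25 − 45.4979)²/45.4979 = 9.2348
  (74 − 53.5021)²/53.5021 = 7.8532
χ² = 6.7224 + 5.7167 + 9.2348 + 7.8532 = 29.527

29.527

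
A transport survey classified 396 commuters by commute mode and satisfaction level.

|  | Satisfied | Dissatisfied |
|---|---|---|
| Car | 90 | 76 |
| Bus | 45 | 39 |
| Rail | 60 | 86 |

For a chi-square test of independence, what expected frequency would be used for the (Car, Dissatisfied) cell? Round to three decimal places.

84.258

Row total (Car) = 166; column total (Dissatisfied) = 201; grand total N = 396.
Expected count = (row total × column total) / N = 166 × 201 / 396 = 84.258.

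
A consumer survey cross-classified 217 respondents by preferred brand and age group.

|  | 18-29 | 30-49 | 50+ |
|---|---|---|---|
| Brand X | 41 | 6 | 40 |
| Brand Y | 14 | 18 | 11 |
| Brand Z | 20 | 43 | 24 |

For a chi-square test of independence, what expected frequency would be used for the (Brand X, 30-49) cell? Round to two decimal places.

Row total (Brand X) = 87; column total (30-49) = 67; grand total N = 217.
Expected count = (row total × column total) / N = 87 × 67 / 217 = 26.86.

26.86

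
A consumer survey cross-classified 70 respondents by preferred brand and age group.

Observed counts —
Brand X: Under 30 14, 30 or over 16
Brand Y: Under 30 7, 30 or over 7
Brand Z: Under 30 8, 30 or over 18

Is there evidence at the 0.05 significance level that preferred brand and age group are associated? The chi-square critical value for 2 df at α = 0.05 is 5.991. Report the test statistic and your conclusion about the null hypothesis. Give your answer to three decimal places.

1.981; fail to reject H₀

Row totals: 30, 14, 26. Column totals: 29, 41. Grand total N = 70.
Expected counts (row total × column total / N):
  Brand X, Under 30: 30×29/70 = 12.4286
  Brand X, 30 or over: 30×41/70 = 17.5714
  Brand Y, Under 30: 14×29/70 = 5.8000
  Brand Y, 30 or over: 14×41/70 = 8.2000
  Brand Z, Under 30: 26×29/70 = 10.7714
  Brand Z, 30 or over: 26×41/70 = 15.2286
Contributions (O − E)²/E:
  (14 − 12.4286)²/12.4286 = 0.1987
  (16 − 17.5714)²/17.5714 = 0.1405
  (7 − 5.8000)²/5.8000 = 0.2483
  (7 − 8.2000)²/8.2000 = 0.1756
  (8 − 10.7714)²/10.7714 = 0.7131
  (18 − 15.2286)²/15.2286 = 0.5044
χ² = 0.1987 + 0.1405 + 0.2483 + 0.1756 + 0.7131 + 0.5044 = 1.981
df = (3−1)(2−1) = 2. Since 1.981 < 5.991, fail to reject the null hypothesis of independence at α = 0.05.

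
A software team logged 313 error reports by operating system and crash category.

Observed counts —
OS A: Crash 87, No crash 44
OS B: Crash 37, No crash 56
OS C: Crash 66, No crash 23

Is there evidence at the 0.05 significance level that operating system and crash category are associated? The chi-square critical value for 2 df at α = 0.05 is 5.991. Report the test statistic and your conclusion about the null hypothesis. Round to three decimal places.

25.603; reject H₀

Row totals: 131, 93, 89. Column totals: 190, 123. Grand total N = 313.
Expected counts (row total × column total / N):
  OS A, Crash: 131×190/313 = 79.5208
  OS A, No crash: 131×123/313 = 51.4792
  OS B, Crash: 93×190/313 = 56.4537
  OS B, No crash: 93×123/313 = 36.5463
  OS C, Crash: 89×190/313 = 54.0256
  OS C, No crash: 89×123/313 = 34.9744
Contributions (O − E)²/E:
  (87 − 79.5208)²/79.5208 = 0.7034
  (44 − 51.4792)²/51.4792 = 1.0866
  (37 − 56.4537)²/56.4537 = 6.7037
  (56 − 36.5463)²/36.5463 = 10.3553
  (66 − 54.0256)²/54.0256 = 2.6540
  (23 − 34.9744)²/34.9744 = 4.0997
χ² = 0.7034 + 1.0866 + 6.7037 + 10.3553 + 2.6540 + 4.0997 = 25.603
df = (3−1)(2−1) = 2. Since 25.603 > 5.991, reject the null hypothesis of independence at α = 0.05.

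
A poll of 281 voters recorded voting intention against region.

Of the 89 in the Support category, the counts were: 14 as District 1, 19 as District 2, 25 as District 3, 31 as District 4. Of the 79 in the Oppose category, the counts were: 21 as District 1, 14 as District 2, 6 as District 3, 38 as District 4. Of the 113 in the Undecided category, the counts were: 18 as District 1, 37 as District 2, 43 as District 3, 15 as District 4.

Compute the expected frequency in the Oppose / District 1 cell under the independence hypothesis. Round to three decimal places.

14.900

Row total (Oppose) = 79; column total (District 1) = 53; grand total N = 281.
Expected count = (row total × column total) / N = 79 × 53 / 281 = 14.900.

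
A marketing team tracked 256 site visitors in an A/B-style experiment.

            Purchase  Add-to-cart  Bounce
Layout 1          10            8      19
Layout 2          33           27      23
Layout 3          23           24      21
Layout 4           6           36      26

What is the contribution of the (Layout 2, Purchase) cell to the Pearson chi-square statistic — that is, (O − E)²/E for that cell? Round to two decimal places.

3.99

Row total (Layout 2) = 83; column total (Purchase) = 72; N = 256.
Expected count E = 83 × 72 / 256 = 23.3438.
Contribution = (O − E)²/E = (33 − 23.3438)² / 23.3438 = 3.99.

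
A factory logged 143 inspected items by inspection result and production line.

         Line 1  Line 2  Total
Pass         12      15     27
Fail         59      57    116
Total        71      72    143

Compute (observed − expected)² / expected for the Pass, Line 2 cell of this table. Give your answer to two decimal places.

Row total (Pass) = 27; column total (Line 2) = 72; N = 143.
Expected count E = 27 × 72 / 143 = 13.594.
Contribution = (O − E)²/E = (15 − 13.594)² / 13.594 = 0.15.

0.15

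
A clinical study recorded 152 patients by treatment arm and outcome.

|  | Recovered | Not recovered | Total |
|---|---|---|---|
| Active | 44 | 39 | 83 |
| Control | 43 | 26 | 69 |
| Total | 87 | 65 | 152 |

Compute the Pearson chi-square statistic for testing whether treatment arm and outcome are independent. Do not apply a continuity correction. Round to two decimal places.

Grand total N = 152.
Expected counts (row total × column total / N):
  Active, Recovered: 83×87/152 = 47.507
  Active, Not recovered: 83×65/152 = 35.493
  Control, Recovered: 69×87/152 = 39.493
  Control, Not recovered: 69×65/152 = 29.507
Contributions (O − E)²/E:
  (44 − 47.507)²/47.507 = 0.2589
  (39 − 35.493)²/35.493 = 0.3465
  (43 − 39.493)²/39.493 = 0.3114
  (26 − 29.507)²/29.507 = 0.4168
χ² = 0.2589 + 0.3465 + 0.3114 + 0.4168 = 1.33

1.33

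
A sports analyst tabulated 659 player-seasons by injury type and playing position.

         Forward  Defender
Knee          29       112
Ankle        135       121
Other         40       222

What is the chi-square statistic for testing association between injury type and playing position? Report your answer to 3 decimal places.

94.102

Row totals: 141, 256, 262. Column totals: 204, 455. Grand total N = 659.
Expected counts (row total × column total / N):
  Knee, Forward: 141×204/659 = 43.6480
  Knee, Defender: 141×455/659 = 97.3520
  Ankle, Forward: 256×204/659 = 79.2473
  Ankle, Defender: 256×455/659 = 176.7527
  Other, Forward: 262×204/659 = 81.1047
  Other, Defender: 262×455/659 = 180.8953
Contributions (O − E)²/E:
  (29 − 43.6480)²/43.6480 = 4.9158
  (112 − 97.3520)²/97.3520 = 2.2040
  (135 − 79.2473)²/79.2473 = 39.2236
  (121 − 176.7527)²/176.7527 = 17.5859
  (40 − 81.1047)²/81.1047 = 20.8323
  (222 − 180.8953)²/180.8953 = 9.3402
χ² = 4.9158 + 2.2040 + 39.2236 + 17.5859 + 20.8323 + 9.3402 = 94.102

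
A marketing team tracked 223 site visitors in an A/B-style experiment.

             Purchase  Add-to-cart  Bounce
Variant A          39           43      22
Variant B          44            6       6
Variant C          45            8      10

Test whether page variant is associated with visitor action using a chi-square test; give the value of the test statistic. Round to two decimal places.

Row totals: 104, 56, 63. Column totals: 128, 57, 38. Grand total N = 223.
Expected counts (row total × column total / N):
  Variant A, Purchase: 104×128/223 = 59.695
  Variant A, Add-to-cart: 104×57/223 = 26.583
  Variant A, Bounce: 104×38/223 = 17.722
  Variant B, Purchase: 56×128/223 = 32.143
  Variant B, Add-to-cart: 56×57/223 = 14.314
  Variant B, Bounce: 56×38/223 = 9.543
  Variant C, Purchase: 63×128/223 = 36.161
  Variant C, Add-to-cart: 63×57/223 = 16.103
  Variant C, Bounce: 63×38/223 = 10.735
Contributions (O − E)²/E:
  (39 − 59.695)²/59.695 = 7.1745
  (43 − 26.583)²/26.583 = 10.1387
  (22 − 17.722)²/17.722 = 1.0327
  (44 − 32.143)²/32.143 = 4.3738
  (6 − 14.314)²/14.314 = 4.8290
  (6 − 9.543)²/9.543 = 1.3154
  (45 − 36.161)²/36.161 = 2.1606
  (8 − 16.103)²/16.103 = 4.0774
  (10 − 10.735)²/10.735 = 0.0503
χ² = 7.1745 + 10.1387 + 1.0327 + 4.3738 + 4.8290 + 1.3154 + 2.1606 + 4.0774 + 0.0503 = 35.15

35.15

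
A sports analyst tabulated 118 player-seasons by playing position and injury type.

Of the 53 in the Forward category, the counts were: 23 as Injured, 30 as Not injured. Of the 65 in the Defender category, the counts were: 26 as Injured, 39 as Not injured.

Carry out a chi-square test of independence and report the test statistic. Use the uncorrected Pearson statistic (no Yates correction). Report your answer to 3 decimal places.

Row totals: 53, 65. Column totals: 49, 69. Grand total N = 118.
Expected counts (row total × column total / N):
  Forward, Injured: 53×49/118 = 22.0085
  Forward, Not injured: 53×69/118 = 30.9915
  Defender, Injured: 65×49/118 = 26.9915
  Defender, Not injured: 65×69/118 = 38.0085
Contributions (O − E)²/E:
  (23 − 22.0085)²/22.0085 = 0.0447
  (30 − 30.9915)²/30.9915 = 0.0317
  (26 − 26.9915)²/26.9915 = 0.0364
  (39 − 38.0085)²/38.0085 = 0.0259
χ² = 0.0447 + 0.0317 + 0.0364 + 0.0259 = 0.139

0.139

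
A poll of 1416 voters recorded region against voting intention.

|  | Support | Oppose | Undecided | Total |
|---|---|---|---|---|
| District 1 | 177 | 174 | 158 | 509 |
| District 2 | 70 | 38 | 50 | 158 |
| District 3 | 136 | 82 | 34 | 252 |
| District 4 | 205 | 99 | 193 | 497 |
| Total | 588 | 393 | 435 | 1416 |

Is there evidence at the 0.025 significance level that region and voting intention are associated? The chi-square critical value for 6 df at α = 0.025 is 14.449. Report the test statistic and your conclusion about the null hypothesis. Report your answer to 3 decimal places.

71.778; reject H₀

Grand total N = 1416.
Expected counts (row total × column total / N):
  District 1, Support: 509×588/1416 = 211.3644
  District 1, Oppose: 509×393/1416 = 141.2691
  District 1, Undecided: 509×435/1416 = 156.3665
  District 2, Support: 158×588/1416 = 65.6102
  District 2, Oppose: 158×393/1416 = 43.8517
  District 2, Undecided: 158×435/1416 = 48.5381
  District 3, Support: 252×588/1416 = 104.6441
  District 3, Oppose: 252×393/1416 = 69.9407
  District 3, Undecided: 252×435/1416 = 77.4153
  District 4, Support: 497×588/1416 = 206.3814
  District 4, Oppose: 497×393/1416 = 137.9386
  District 4, Undecided: 497×435/1416 = 152.6801
Contributions (O − E)²/E:
  (177 − 211.3644)²/211.3644 = 5.5871
  (174 − 141.2691)²/141.2691 = 7.5835
  (158 − 156.3665)²/156.3665 = 0.0171
  (70 − 65.6102)²/65.6102 = 0.2937
  (38 − 43.8517)²/43.8517 = 0.7809
  (50 − 48.5381)²/48.5381 = 0.0440
  (136 − 104.6441)²/104.6441 = 9.3956
  (82 − 69.9407)²/69.9407 = 2.0793
  (34 − 77.4153)²/77.4153 = 24.3477
  (205 − 206.3814)²/206.3814 = 0.0092
  (99 − 137.9386)²/137.9386 = 10.9920
  (193 − 152.6801)²/152.6801 = 10.6477
χ² = 5.5871 + 7.5835 + 0.0171 + 0.2937 + 0.7809 + 0.0440 + 9.3956 + 2.0793 + 24.3477 + 0.0092 + 10.9920 + 10.6477 = 71.778
df = (4−1)(3−1) = 6. Since 71.778 > 14.449, reject the null hypothesis of independence at α = 0.025.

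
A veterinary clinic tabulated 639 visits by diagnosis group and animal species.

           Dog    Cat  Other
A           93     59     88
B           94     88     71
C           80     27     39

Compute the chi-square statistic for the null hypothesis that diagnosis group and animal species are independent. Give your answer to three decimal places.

Row totals: 240, 253, 146. Column totals: 267, 174, 198. Grand total N = 639.
Expected counts (row total × column total / N):
  A, Dog: 240×267/639 = 100.2817
  A, Cat: 240×174/639 = 65.3521
  A, Other: 240×198/639 = 74.3662
  B, Dog: 253×267/639 = 105.7136
  B, Cat: 253×174/639 = 68.8920
  B, Other: 253×198/639 = 78.3944
  C, Dog: 146×267/639 = 61.0047
  C, Cat: 146×174/639 = 39.7559
  C, Other: 146×198/639 = 45.2394
Contributions (O − E)²/E:
  (93 − 100.2817)²/100.2817 = 0.5287
  (59 − 65.3521)²/65.3521 = 0.6174
  (88 − 74.3662)²/74.3662 = 2.4995
  (94 − 105.7136)²/105.7136 = 1.2979
  (88 − 68.8920)²/68.8920 = 5.2998
  (71 − 78.3944)²/78.3944 = 0.6975
  (80 − 61.0047)²/61.0047 = 5.9146
  (27 − 39.7559)²/39.7559 = 4.0928
  (39 − 45.2394)²/45.2394 = 0.8605
χ² = 0.5287 + 0.6174 + 2.4995 + 1.2979 + 5.2998 + 0.6975 + 5.9146 + 4.0928 + 0.8605 = 21.809

21.809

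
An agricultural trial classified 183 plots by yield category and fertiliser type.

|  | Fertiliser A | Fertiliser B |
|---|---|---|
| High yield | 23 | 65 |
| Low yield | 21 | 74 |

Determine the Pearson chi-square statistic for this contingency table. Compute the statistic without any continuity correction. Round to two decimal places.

Row totals: 88, 95. Column totals: 44, 139. Grand total N = 183.
Expected counts (row total × column total / N):
  High yield, Fertiliser A: 88×44/183 = 21.158
  High yield, Fertiliser B: 88×139/183 = 66.842
  Low yield, Fertiliser A: 95×44/183 = 22.842
  Low yield, Fertiliser B: 95×139/183 = 72.158
Contributions (O − E)²/E:
  (23 − 21.158)²/21.158 = 0.1604
  (65 − 66.842)²/66.842 = 0.0508
  (21 − 22.842)²/22.842 = 0.1485
  (74 − 72.158)²/72.158 = 0.0470
χ² = 0.1604 + 0.0508 + 0.1485 + 0.0470 = 0.41

0.41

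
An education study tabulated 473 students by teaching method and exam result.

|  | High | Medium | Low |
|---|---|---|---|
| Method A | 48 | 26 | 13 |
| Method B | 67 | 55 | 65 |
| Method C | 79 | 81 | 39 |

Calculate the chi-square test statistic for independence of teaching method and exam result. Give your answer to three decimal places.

Row totals: 87, 187, 199. Column totals: 194, 162, 117. Grand total N = 473.
Expected counts (row total × column total / N):
  Method A, High: 87×194/473 = 35.6829
  Method A, Medium: 87×162/473 = 29.7970
  Method A, Low: 87×117/473 = 21.5201
  Method B, High: 187×194/473 = 76.6977
  Method B, Medium: 187×162/473 = 64.0465
  Method B, Low: 187×117/473 = 46.2558
  Method C, High: 199×194/473 = 81.6195
  Method C, Medium: 199×162/473 = 68.1564
  Method C, Low: 199×117/473 = 49.2241
Contributions (O − E)²/E:
  (48 − 35.6829)²/35.6829 = 4.2516
  (26 − 29.7970)²/29.7970 = 0.4838
  (13 − 21.5201)²/21.5201 = 3.3732
  (67 − 76.6977)²/76.6977 = 1.2262
  (55 − 64.0465)²/64.0465 = 1.2778
  (65 − 46.2558)²/46.2558 = 7.5957
  (79 − 81.6195)²/81.6195 = 0.0841
  (81 − 68.1564)²/68.1564 = 2.4203
  (39 − 49.2241)²/49.2241 = 2.1236
χ² = 4.2516 + 0.4838 + 3.3732 + 1.2262 + 1.2778 + 7.5957 + 0.0841 + 2.4203 + 2.1236 = 22.836

22.836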